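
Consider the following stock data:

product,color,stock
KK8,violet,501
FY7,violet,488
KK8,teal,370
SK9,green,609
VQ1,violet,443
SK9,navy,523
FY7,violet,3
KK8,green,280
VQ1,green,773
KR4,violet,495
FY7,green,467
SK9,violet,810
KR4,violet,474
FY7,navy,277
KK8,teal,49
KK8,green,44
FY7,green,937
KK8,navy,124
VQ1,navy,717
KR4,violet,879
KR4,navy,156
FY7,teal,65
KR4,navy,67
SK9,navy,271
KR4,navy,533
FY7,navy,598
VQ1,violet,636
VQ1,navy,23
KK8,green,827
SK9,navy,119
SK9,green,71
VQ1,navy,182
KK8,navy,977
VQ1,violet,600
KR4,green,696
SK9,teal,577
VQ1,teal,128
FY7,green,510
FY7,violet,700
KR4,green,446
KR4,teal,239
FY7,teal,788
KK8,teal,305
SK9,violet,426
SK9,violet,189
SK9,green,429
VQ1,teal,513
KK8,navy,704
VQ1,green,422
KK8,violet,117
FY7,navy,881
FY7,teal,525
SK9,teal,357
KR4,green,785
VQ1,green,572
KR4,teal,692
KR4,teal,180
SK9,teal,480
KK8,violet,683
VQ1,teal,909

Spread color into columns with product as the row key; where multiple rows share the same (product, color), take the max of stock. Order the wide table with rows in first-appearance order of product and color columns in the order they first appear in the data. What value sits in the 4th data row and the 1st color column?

With rows in first-appearance order of product, row 4 is product=VQ1. color columns in first-appearance order: violet, teal, green, navy; column 1 is violet.
Long rows with product=VQ1, color=violet: max(443, 636, 600) = 636.

636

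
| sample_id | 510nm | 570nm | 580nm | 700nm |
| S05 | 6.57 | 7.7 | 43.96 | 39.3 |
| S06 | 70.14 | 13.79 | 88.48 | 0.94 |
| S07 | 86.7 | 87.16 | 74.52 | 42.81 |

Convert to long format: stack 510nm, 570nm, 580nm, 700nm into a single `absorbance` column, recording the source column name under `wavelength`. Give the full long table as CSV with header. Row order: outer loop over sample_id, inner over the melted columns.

sample_id,wavelength,absorbance
S05,510nm,6.57
S05,570nm,7.7
S05,580nm,43.96
S05,700nm,39.3
S06,510nm,70.14
S06,570nm,13.79
S06,580nm,88.48
S06,700nm,0.94
S07,510nm,86.7
S07,570nm,87.16
S07,580nm,74.52
S07,700nm,42.81

Each (sample_id, column) pair becomes one row: 3 × 4 = 12 rows.
For example, (S05, 510nm) → absorbance=6.57.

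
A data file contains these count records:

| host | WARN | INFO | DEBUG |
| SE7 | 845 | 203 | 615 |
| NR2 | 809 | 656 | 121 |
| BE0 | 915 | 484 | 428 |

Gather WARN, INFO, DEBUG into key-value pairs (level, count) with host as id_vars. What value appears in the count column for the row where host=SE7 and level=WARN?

845

Unpivoting turns each (host, wide-column) pair into one long row.
The wide cell at row SE7, column WARN holds 845, so the long row (SE7, WARN) has count=845.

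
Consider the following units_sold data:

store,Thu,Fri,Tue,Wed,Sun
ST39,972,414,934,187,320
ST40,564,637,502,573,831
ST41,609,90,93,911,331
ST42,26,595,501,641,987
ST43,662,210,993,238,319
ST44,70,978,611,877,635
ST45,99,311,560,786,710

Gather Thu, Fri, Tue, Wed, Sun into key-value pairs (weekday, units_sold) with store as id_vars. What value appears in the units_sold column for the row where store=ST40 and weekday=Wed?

573

Unpivoting turns each (store, wide-column) pair into one long row.
The wide cell at row ST40, column Wed holds 573, so the long row (ST40, Wed) has units_sold=573.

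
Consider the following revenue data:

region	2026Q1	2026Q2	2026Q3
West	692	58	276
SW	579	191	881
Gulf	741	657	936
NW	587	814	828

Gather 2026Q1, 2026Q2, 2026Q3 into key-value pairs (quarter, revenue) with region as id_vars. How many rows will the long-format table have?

12

4 region values × 3 melted columns = 12 rows.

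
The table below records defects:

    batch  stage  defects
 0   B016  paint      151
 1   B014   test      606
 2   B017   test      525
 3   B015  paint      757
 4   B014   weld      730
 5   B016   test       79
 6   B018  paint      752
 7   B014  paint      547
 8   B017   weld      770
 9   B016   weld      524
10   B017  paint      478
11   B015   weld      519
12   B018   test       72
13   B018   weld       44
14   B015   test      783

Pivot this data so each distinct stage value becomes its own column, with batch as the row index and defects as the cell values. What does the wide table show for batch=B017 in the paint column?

Wide layout: rows indexed by batch, columns are the 3 distinct stage values (paint, test, weld).
Cell (batch=B017, stage=paint) draws from the long row where batch=B017 and stage=paint, which has defects=478.

478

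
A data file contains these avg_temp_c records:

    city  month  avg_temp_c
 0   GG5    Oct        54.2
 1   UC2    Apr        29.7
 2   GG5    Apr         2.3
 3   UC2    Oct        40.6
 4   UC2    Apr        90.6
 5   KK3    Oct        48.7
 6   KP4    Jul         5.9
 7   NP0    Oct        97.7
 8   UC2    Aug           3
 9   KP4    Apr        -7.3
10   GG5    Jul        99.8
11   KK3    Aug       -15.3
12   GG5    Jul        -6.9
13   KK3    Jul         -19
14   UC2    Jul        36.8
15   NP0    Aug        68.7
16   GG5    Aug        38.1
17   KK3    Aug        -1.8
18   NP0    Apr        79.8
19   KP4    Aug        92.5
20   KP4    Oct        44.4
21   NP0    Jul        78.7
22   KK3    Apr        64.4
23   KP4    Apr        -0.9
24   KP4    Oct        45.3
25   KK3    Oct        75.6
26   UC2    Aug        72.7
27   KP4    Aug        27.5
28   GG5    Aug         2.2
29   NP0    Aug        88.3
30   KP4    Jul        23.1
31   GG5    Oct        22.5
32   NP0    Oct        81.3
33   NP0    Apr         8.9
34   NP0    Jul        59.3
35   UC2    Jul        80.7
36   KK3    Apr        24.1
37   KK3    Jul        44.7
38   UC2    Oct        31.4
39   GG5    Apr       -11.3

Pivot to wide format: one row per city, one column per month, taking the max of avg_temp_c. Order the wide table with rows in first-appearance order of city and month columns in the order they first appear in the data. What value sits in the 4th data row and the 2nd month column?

-0.9

With rows in first-appearance order of city, row 4 is city=KP4. month columns in first-appearance order: Oct, Apr, Jul, Aug; column 2 is Apr.
Long rows with city=KP4, month=Apr: max(-7.3, -0.9) = -0.9.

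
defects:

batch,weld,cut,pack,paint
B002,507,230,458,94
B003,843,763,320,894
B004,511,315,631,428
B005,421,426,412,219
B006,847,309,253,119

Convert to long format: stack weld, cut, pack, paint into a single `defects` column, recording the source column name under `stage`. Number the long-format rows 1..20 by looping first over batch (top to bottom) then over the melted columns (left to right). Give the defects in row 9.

511

20 rows total (5 × 4). Row 9: index ⌊(9-1)/4⌋ = 2 into batch → B004; (9-1) mod 4 = 0 into the melted columns → weld.
So row 9 is (B004, weld, 511); defects = 511.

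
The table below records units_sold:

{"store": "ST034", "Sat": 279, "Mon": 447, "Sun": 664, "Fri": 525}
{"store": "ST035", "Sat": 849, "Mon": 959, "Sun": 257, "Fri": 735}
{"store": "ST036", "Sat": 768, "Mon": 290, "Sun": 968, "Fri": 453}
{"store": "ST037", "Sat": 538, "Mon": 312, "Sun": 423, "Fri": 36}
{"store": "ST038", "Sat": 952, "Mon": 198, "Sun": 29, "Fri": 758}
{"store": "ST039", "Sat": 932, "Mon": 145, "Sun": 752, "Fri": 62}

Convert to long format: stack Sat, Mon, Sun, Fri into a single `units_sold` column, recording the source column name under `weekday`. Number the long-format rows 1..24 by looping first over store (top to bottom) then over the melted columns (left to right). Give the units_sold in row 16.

36

24 rows total (6 × 4). Row 16: index ⌊(16-1)/4⌋ = 3 into store → ST037; (16-1) mod 4 = 3 into the melted columns → Fri.
So row 16 is (ST037, Fri, 36); units_sold = 36.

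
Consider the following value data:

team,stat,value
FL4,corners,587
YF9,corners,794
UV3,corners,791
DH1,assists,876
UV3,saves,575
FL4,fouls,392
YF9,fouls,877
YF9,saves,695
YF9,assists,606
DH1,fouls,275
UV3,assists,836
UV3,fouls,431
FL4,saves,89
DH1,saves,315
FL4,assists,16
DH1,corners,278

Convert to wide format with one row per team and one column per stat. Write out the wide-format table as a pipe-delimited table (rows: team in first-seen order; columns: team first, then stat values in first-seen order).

| team | corners | assists | saves | fouls |
| FL4 | 587 | 16 | 89 | 392 |
| YF9 | 794 | 606 | 695 | 877 |
| UV3 | 791 | 836 | 575 | 431 |
| DH1 | 278 | 876 | 315 | 275 |

Columns: team plus the 4 distinct stat values (corners, assists, saves, fouls).
For example, row FL4 column corners takes value=587 from the long row (FL4, corners).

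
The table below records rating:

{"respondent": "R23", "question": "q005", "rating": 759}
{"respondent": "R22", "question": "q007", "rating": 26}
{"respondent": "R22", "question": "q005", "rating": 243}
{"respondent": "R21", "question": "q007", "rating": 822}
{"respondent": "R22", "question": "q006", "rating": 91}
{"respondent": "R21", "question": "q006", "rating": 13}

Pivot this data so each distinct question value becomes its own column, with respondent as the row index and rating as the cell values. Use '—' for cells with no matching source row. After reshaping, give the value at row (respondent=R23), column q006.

No long-format row has respondent=R23 and question=q006, so the cell is —.

—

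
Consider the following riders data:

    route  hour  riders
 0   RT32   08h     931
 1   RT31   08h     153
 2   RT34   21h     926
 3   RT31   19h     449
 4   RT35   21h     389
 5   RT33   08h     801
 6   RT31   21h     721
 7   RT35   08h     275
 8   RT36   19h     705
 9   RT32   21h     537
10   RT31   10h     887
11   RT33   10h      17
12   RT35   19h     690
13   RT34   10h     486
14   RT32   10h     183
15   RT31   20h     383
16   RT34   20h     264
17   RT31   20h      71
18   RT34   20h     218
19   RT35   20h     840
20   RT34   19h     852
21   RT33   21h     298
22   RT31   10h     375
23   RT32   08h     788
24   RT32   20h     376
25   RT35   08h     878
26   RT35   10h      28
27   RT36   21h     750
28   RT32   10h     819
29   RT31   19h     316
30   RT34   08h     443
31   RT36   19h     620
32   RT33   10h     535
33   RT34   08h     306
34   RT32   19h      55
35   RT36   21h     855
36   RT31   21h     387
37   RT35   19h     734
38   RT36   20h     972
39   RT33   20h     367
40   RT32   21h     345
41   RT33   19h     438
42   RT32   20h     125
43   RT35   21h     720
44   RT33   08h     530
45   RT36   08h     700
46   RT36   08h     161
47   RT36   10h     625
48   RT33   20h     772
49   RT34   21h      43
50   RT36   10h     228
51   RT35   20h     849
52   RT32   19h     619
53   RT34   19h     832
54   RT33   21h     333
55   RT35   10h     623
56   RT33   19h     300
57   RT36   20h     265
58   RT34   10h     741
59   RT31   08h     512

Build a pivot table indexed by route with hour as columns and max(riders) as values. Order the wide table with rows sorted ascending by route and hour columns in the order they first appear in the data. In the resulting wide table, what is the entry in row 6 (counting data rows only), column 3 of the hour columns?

With rows sorted ascending by route, row 6 is route=RT36. hour columns in first-appearance order: 08h, 21h, 19h, 10h, 20h; column 3 is 19h.
Long rows with route=RT36, hour=19h: max(705, 620) = 705.

705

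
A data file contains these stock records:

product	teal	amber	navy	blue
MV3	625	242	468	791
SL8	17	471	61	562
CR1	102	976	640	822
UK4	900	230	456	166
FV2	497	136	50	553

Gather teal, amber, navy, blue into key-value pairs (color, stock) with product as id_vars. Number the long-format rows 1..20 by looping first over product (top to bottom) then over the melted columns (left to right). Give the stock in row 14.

20 rows total (5 × 4). Row 14: index ⌊(14-1)/4⌋ = 3 into product → UK4; (14-1) mod 4 = 1 into the melted columns → amber.
So row 14 is (UK4, amber, 230); stock = 230.

230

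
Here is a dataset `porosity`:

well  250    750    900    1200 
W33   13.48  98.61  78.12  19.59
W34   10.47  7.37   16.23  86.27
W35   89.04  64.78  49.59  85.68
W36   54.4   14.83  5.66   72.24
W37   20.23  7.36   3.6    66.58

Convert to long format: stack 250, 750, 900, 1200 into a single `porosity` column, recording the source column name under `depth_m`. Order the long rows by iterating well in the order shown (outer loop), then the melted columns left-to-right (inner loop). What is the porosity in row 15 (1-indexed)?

20 rows total (5 × 4). Row 15: index ⌊(15-1)/4⌋ = 3 into well → W36; (15-1) mod 4 = 2 into the melted columns → 900.
So row 15 is (W36, 900, 5.66); porosity = 5.66.

5.66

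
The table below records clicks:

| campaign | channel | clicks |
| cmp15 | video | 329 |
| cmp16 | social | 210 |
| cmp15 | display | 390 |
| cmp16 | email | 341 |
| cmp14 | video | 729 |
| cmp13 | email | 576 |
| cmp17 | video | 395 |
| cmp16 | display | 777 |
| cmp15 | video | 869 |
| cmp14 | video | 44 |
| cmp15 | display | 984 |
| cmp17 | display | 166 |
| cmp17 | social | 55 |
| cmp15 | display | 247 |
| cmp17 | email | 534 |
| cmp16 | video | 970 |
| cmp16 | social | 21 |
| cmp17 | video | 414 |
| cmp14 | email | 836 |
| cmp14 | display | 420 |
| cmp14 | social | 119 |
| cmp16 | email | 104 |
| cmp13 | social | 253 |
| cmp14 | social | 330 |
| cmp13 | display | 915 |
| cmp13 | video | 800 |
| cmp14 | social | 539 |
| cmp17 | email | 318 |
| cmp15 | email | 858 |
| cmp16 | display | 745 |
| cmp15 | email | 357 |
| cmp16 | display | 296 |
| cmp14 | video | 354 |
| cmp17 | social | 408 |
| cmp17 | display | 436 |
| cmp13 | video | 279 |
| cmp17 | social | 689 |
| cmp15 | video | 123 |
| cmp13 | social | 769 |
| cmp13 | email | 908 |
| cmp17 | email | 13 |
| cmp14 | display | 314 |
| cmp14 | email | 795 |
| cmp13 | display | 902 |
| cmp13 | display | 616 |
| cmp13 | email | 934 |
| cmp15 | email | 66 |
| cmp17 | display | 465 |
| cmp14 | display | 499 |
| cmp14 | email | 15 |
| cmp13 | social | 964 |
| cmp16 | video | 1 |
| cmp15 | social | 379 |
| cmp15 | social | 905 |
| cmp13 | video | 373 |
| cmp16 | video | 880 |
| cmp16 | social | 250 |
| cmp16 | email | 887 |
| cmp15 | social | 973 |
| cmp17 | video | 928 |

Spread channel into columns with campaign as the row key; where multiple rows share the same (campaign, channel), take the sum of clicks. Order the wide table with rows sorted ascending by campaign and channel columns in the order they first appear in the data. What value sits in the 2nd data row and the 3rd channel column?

With rows sorted ascending by campaign, row 2 is campaign=cmp14. channel columns in first-appearance order: video, social, display, email; column 3 is display.
Long rows with campaign=cmp14, channel=display: 420 + 314 + 499 = 1233.

1233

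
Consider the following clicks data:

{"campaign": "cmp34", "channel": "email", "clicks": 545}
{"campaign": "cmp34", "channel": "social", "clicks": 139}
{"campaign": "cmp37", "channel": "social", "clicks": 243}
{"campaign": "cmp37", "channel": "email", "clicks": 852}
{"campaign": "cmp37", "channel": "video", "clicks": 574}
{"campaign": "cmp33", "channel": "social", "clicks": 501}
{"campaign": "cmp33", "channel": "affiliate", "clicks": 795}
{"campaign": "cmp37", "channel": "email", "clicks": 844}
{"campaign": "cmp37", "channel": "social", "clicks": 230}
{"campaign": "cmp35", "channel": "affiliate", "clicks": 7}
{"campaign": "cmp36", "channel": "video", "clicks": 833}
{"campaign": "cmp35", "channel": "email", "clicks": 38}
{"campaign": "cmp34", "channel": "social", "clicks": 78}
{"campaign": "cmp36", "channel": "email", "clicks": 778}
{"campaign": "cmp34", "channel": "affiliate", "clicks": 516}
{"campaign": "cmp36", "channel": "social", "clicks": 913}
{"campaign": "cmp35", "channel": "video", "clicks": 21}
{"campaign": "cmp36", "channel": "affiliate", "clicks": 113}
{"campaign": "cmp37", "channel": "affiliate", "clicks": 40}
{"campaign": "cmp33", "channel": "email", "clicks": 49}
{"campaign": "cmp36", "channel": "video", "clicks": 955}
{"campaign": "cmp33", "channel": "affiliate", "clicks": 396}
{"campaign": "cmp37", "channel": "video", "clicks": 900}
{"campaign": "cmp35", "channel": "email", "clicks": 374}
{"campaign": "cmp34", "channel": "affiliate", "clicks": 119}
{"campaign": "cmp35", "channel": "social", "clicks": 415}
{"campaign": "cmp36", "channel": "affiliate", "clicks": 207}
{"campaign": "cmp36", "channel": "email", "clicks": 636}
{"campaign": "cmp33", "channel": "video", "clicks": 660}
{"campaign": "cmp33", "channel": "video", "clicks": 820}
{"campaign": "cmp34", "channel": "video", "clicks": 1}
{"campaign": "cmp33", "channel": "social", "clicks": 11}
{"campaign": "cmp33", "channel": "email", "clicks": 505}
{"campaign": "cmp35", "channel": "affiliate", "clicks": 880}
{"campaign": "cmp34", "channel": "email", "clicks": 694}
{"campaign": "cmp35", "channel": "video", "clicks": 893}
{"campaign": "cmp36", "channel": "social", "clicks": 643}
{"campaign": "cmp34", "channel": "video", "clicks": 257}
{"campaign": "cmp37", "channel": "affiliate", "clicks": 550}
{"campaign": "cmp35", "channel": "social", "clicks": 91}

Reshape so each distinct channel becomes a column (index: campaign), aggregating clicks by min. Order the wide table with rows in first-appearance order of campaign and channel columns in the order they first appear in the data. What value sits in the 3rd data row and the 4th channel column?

With rows in first-appearance order of campaign, row 3 is campaign=cmp33. channel columns in first-appearance order: email, social, video, affiliate; column 4 is affiliate.
Long rows with campaign=cmp33, channel=affiliate: min(795, 396) = 396.

396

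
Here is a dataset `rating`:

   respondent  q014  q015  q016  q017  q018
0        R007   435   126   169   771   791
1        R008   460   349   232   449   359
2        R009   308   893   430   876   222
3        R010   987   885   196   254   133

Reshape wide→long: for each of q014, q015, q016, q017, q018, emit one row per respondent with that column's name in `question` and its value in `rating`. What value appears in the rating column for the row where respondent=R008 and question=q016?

Unpivoting turns each (respondent, wide-column) pair into one long row.
The wide cell at row R008, column q016 holds 232, so the long row (R008, q016) has rating=232.

232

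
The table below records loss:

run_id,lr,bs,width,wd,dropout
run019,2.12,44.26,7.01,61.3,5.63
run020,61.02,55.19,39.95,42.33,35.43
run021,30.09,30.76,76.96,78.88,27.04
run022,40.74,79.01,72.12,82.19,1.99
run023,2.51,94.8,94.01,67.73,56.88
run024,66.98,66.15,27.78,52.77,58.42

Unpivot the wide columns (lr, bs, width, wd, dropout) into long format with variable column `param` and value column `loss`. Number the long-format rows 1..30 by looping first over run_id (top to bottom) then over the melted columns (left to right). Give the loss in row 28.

30 rows total (6 × 5). Row 28: index ⌊(28-1)/5⌋ = 5 into run_id → run024; (28-1) mod 5 = 2 into the melted columns → width.
So row 28 is (run024, width, 27.78); loss = 27.78.

27.78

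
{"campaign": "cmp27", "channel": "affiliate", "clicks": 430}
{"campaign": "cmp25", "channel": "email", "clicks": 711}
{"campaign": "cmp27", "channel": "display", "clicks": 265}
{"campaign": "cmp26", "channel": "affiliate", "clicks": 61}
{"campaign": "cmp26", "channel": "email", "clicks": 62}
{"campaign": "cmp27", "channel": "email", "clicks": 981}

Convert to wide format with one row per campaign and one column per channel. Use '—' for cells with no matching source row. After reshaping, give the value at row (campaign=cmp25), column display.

—

No long-format row has campaign=cmp25 and channel=display, so the cell is —.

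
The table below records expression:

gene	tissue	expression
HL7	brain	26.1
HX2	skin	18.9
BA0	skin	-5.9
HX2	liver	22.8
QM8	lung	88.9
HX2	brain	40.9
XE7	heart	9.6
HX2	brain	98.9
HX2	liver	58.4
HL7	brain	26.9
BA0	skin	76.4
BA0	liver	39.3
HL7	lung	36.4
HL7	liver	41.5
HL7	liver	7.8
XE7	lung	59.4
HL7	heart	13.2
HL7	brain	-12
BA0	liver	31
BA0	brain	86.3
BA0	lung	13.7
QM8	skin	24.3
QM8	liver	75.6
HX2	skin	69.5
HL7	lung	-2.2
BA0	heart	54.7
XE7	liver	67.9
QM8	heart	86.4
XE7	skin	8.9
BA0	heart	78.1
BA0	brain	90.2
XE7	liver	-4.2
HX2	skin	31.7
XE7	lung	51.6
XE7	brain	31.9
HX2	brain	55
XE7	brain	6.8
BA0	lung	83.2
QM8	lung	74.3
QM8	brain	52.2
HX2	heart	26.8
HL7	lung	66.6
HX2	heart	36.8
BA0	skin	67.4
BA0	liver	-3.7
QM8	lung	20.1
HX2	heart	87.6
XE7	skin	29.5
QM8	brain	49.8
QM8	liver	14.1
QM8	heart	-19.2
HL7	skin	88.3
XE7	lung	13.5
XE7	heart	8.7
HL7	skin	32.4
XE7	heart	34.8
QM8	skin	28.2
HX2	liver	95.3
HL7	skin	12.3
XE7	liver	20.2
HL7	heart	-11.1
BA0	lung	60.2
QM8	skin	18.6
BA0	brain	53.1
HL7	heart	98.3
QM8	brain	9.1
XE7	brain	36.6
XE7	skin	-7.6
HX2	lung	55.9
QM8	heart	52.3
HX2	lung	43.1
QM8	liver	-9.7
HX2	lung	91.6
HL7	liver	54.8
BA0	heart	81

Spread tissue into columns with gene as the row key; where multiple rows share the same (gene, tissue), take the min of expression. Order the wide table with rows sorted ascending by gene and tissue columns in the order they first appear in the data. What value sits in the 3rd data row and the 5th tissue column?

With rows sorted ascending by gene, row 3 is gene=HX2. tissue columns in first-appearance order: brain, skin, liver, lung, heart; column 5 is heart.
Long rows with gene=HX2, tissue=heart: min(26.8, 36.8, 87.6) = 26.8.

26.8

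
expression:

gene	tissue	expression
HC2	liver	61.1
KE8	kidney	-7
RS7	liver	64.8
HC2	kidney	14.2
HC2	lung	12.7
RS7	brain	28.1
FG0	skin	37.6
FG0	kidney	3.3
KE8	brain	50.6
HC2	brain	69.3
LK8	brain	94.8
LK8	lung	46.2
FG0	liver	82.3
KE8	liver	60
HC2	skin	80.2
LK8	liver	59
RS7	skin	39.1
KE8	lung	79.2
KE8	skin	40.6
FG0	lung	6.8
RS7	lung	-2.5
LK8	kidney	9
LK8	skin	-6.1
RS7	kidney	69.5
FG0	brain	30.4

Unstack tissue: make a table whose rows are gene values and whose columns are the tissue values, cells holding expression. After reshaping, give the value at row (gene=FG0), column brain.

Wide layout: rows indexed by gene, columns are the 5 distinct tissue values (liver, kidney, lung, brain, skin).
Cell (gene=FG0, tissue=brain) draws from the long row where gene=FG0 and tissue=brain, which has expression=30.4.

30.4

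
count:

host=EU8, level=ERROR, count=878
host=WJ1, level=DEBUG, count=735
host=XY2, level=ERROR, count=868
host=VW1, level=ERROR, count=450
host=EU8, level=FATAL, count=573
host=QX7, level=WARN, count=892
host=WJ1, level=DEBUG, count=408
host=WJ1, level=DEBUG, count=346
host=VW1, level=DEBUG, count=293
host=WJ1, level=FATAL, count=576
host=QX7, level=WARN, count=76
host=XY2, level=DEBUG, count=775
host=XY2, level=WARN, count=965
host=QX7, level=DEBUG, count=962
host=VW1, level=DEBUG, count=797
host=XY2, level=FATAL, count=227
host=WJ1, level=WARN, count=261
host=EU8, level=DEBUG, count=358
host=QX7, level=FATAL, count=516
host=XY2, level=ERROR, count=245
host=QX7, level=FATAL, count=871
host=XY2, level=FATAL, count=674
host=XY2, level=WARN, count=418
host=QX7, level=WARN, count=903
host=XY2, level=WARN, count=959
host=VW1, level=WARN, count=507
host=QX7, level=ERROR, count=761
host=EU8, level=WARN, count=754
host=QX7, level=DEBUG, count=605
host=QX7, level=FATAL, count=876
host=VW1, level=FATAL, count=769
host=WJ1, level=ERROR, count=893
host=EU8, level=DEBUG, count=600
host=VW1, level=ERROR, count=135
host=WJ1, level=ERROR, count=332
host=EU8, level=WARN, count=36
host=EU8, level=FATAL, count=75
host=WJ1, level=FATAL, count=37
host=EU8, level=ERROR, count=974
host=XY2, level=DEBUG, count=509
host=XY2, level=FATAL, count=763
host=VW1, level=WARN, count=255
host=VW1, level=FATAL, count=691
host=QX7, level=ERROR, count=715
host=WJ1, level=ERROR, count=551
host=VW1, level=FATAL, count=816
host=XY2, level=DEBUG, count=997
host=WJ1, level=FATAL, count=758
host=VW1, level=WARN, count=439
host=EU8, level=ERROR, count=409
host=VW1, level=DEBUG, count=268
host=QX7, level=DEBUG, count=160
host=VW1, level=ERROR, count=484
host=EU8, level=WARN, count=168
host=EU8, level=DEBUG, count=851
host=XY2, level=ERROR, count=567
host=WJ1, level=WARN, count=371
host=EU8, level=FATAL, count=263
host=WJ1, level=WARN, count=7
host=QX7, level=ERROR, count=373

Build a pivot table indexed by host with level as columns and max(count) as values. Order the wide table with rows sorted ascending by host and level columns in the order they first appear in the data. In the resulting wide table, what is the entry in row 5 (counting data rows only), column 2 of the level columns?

With rows sorted ascending by host, row 5 is host=XY2. level columns in first-appearance order: ERROR, DEBUG, FATAL, WARN; column 2 is DEBUG.
Long rows with host=XY2, level=DEBUG: max(775, 509, 997) = 997.

997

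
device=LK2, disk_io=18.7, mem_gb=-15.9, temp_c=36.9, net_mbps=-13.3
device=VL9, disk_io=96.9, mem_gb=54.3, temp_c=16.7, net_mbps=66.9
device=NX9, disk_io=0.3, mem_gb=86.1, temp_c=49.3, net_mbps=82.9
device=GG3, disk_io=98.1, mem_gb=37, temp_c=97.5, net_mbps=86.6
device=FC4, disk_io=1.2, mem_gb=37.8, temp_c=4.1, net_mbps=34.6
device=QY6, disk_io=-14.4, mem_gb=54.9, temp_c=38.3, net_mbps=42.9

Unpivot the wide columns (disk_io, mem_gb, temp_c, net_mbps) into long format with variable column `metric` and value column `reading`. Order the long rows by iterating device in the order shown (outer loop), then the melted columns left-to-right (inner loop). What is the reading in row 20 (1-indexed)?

34.6

24 rows total (6 × 4). Row 20: index ⌊(20-1)/4⌋ = 4 into device → FC4; (20-1) mod 4 = 3 into the melted columns → net_mbps.
So row 20 is (FC4, net_mbps, 34.6); reading = 34.6.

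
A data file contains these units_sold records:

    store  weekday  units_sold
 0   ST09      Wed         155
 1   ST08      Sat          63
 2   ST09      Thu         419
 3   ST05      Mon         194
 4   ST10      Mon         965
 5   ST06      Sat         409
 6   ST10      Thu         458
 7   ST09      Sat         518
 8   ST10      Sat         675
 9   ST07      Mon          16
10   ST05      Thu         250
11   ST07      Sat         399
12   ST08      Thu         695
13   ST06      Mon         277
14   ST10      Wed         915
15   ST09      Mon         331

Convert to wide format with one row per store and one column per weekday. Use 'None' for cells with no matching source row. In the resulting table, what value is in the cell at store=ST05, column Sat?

None

No long-format row has store=ST05 and weekday=Sat, so the cell is None.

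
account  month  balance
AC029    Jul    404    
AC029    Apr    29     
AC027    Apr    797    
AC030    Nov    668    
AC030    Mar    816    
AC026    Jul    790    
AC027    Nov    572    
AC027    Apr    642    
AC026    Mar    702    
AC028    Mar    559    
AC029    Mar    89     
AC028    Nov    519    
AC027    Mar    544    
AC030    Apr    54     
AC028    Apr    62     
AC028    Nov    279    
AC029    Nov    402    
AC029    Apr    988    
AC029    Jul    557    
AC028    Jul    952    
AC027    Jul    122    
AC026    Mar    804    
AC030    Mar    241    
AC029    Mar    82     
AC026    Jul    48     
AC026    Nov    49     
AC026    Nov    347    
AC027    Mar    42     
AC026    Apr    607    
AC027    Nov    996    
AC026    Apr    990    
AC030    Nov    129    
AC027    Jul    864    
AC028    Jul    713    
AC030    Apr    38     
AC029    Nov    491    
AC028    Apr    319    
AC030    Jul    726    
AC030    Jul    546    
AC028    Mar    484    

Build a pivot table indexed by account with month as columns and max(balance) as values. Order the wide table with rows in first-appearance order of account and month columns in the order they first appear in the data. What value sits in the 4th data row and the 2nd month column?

990

With rows in first-appearance order of account, row 4 is account=AC026. month columns in first-appearance order: Jul, Apr, Nov, Mar; column 2 is Apr.
Long rows with account=AC026, month=Apr: max(607, 990) = 990.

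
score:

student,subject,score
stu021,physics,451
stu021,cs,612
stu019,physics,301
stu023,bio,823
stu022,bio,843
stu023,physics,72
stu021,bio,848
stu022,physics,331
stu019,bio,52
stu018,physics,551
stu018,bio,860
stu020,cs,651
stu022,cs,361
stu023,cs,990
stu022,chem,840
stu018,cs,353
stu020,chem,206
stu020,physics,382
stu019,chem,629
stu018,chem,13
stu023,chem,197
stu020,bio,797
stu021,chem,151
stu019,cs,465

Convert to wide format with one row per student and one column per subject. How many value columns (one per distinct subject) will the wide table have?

4

4 distinct subject values: bio, cs, physics, chem.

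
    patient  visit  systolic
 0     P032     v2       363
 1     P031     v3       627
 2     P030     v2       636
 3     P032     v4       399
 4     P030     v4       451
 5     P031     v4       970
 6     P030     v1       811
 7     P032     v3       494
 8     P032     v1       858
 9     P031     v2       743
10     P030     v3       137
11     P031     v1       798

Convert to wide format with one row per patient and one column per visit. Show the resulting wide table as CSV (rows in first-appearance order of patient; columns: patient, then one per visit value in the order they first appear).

Columns: patient plus the 4 distinct visit values (v2, v3, v4, v1).
For example, row P032 column v2 takes systolic=363 from the long row (P032, v2).

patient,v2,v3,v4,v1
P032,363,494,399,858
P031,743,627,970,798
P030,636,137,451,811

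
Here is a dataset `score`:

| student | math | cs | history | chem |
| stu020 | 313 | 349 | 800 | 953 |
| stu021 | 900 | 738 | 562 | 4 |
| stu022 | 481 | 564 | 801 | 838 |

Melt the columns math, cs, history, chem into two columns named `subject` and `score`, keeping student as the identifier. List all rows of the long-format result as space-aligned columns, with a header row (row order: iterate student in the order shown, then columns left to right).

student  subject  score
stu020   math     313  
stu020   cs       349  
stu020   history  800  
stu020   chem     953  
stu021   math     900  
stu021   cs       738  
stu021   history  562  
stu021   chem     4    
stu022   math     481  
stu022   cs       564  
stu022   history  801  
stu022   chem     838  

Each (student, column) pair becomes one row: 3 × 4 = 12 rows.
For example, (stu020, math) → score=313.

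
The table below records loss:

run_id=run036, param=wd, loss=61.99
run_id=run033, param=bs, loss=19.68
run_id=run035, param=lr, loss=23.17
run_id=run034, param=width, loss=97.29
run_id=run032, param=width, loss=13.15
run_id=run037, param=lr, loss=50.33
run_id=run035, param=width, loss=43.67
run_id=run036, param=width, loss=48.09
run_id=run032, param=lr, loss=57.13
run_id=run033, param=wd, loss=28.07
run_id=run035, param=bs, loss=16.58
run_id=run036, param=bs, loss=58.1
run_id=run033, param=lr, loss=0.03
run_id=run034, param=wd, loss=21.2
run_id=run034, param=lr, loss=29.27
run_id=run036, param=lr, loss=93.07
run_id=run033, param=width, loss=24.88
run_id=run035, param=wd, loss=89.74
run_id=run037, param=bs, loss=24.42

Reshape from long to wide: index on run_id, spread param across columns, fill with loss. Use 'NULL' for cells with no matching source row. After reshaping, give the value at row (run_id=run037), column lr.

50.33

The long row with run_id=run037, param=lr has loss=50.33.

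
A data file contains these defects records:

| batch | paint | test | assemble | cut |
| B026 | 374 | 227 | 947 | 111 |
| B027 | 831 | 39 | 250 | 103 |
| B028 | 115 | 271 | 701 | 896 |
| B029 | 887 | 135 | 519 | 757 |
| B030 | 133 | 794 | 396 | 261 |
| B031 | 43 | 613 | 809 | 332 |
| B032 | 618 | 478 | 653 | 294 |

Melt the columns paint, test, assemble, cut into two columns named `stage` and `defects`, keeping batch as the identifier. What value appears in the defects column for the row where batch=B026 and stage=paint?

Unpivoting turns each (batch, wide-column) pair into one long row.
The wide cell at row B026, column paint holds 374, so the long row (B026, paint) has defects=374.

374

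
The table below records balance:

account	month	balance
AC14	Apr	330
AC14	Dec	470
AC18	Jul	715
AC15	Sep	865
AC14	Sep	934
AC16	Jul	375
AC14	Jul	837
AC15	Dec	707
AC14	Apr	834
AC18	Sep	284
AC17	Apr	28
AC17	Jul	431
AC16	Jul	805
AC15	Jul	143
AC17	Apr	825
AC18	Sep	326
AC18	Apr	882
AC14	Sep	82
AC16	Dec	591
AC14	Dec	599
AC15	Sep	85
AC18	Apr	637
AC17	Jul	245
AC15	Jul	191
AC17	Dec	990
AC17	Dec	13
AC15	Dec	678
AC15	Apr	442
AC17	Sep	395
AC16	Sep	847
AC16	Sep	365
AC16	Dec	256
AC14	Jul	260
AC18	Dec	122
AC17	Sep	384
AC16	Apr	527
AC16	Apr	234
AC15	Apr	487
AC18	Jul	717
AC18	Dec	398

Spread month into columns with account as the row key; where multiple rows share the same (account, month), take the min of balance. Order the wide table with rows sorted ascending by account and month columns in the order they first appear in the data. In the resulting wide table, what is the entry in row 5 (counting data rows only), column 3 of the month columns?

With rows sorted ascending by account, row 5 is account=AC18. month columns in first-appearance order: Apr, Dec, Jul, Sep; column 3 is Jul.
Long rows with account=AC18, month=Jul: min(715, 717) = 715.

715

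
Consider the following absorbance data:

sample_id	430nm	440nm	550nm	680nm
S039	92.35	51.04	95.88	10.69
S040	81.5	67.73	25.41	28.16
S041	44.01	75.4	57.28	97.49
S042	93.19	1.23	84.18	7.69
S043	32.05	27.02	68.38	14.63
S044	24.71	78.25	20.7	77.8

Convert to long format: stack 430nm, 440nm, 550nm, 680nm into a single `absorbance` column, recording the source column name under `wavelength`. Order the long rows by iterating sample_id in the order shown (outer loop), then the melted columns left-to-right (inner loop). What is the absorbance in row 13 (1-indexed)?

24 rows total (6 × 4). Row 13: index ⌊(13-1)/4⌋ = 3 into sample_id → S042; (13-1) mod 4 = 0 into the melted columns → 430nm.
So row 13 is (S042, 430nm, 93.19); absorbance = 93.19.

93.19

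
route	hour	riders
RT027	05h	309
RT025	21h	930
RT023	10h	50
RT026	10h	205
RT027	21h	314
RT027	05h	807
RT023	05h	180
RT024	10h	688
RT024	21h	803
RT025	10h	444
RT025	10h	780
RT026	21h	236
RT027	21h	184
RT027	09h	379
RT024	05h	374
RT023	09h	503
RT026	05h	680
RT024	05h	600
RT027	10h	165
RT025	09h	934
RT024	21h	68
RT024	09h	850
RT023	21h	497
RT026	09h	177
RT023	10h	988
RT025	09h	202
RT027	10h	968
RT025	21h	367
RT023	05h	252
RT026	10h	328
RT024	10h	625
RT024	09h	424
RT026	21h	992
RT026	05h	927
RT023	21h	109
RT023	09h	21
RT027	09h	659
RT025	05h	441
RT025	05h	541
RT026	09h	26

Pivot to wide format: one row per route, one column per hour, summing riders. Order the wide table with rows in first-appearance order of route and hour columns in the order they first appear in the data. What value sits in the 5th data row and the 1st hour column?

With rows in first-appearance order of route, row 5 is route=RT024. hour columns in first-appearance order: 05h, 21h, 10h, 09h; column 1 is 05h.
Long rows with route=RT024, hour=05h: 374 + 600 = 974.

974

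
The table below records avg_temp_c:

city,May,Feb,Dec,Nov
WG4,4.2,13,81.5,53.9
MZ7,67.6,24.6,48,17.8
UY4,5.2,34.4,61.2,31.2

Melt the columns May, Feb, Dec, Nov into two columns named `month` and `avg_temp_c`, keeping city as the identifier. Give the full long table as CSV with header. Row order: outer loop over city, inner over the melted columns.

Each (city, column) pair becomes one row: 3 × 4 = 12 rows.
For example, (WG4, May) → avg_temp_c=4.2.

city,month,avg_temp_c
WG4,May,4.2
WG4,Feb,13
WG4,Dec,81.5
WG4,Nov,53.9
MZ7,May,67.6
MZ7,Feb,24.6
MZ7,Dec,48
MZ7,Nov,17.8
UY4,May,5.2
UY4,Feb,34.4
UY4,Dec,61.2
UY4,Nov,31.2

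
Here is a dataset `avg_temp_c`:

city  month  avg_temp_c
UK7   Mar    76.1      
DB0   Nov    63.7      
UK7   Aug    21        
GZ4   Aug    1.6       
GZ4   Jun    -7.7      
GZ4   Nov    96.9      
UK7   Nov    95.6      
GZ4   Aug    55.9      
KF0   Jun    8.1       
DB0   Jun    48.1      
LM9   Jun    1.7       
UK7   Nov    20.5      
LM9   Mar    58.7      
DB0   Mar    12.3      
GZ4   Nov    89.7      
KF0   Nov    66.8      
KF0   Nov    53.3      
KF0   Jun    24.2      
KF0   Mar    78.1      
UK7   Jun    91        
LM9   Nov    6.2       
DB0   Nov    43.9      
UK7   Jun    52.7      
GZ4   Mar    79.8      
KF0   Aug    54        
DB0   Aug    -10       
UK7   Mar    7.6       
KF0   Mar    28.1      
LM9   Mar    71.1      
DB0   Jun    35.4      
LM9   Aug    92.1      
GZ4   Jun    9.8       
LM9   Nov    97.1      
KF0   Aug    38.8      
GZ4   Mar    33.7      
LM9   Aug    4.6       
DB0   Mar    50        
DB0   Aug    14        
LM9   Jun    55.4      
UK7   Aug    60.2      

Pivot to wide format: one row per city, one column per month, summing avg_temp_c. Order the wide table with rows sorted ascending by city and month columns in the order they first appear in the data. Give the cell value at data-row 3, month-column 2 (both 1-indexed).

120.1

With rows sorted ascending by city, row 3 is city=KF0. month columns in first-appearance order: Mar, Nov, Aug, Jun; column 2 is Nov.
Long rows with city=KF0, month=Nov: 66.8 + 53.3 = 120.1.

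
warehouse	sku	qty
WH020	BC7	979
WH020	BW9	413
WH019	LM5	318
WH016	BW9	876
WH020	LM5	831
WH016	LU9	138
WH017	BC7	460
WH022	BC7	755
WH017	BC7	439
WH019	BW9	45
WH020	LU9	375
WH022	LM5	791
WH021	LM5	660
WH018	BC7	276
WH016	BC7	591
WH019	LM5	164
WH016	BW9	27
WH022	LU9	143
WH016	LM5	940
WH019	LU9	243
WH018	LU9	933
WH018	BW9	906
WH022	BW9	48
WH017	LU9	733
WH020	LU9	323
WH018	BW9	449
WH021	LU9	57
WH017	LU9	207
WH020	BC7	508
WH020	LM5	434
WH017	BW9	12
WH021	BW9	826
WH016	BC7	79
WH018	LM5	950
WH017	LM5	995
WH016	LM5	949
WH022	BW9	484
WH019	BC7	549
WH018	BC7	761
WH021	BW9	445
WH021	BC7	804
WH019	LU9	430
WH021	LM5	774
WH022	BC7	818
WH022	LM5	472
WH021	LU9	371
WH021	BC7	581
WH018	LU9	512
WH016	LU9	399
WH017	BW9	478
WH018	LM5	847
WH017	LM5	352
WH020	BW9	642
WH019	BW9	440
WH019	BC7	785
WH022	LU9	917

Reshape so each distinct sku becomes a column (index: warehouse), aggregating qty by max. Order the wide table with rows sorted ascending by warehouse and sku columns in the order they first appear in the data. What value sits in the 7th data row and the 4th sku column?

With rows sorted ascending by warehouse, row 7 is warehouse=WH022. sku columns in first-appearance order: BC7, BW9, LM5, LU9; column 4 is LU9.
Long rows with warehouse=WH022, sku=LU9: max(143, 917) = 917.

917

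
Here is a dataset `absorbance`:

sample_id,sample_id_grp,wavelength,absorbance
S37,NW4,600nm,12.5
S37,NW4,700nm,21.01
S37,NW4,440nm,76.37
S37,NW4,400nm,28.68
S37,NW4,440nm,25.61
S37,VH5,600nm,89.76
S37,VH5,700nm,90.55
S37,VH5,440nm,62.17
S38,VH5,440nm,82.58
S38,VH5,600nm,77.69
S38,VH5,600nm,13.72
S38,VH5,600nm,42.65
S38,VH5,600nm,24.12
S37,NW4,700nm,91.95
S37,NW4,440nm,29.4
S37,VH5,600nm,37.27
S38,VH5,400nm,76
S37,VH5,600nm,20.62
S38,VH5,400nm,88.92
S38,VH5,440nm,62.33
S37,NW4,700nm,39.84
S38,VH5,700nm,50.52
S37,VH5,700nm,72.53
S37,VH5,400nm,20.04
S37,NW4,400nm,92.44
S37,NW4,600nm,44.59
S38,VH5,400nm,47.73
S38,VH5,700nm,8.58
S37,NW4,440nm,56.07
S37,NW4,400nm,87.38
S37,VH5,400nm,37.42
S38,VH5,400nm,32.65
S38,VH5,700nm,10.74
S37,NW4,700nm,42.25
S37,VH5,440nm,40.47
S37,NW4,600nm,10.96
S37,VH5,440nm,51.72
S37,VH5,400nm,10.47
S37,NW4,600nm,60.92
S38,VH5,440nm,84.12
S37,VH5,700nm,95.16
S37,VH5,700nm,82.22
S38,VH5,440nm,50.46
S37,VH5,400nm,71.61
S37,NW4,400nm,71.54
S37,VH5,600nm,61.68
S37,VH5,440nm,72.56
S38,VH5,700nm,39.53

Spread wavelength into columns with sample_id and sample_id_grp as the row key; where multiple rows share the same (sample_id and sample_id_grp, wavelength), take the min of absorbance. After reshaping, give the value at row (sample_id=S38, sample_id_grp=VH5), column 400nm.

Rows with sample_id=S38, sample_id_grp=VH5 and wavelength=400nm: absorbance values are 76, 88.92, 47.73, 32.65.
min(76, 88.92, 47.73, 32.65) = 32.65.

32.65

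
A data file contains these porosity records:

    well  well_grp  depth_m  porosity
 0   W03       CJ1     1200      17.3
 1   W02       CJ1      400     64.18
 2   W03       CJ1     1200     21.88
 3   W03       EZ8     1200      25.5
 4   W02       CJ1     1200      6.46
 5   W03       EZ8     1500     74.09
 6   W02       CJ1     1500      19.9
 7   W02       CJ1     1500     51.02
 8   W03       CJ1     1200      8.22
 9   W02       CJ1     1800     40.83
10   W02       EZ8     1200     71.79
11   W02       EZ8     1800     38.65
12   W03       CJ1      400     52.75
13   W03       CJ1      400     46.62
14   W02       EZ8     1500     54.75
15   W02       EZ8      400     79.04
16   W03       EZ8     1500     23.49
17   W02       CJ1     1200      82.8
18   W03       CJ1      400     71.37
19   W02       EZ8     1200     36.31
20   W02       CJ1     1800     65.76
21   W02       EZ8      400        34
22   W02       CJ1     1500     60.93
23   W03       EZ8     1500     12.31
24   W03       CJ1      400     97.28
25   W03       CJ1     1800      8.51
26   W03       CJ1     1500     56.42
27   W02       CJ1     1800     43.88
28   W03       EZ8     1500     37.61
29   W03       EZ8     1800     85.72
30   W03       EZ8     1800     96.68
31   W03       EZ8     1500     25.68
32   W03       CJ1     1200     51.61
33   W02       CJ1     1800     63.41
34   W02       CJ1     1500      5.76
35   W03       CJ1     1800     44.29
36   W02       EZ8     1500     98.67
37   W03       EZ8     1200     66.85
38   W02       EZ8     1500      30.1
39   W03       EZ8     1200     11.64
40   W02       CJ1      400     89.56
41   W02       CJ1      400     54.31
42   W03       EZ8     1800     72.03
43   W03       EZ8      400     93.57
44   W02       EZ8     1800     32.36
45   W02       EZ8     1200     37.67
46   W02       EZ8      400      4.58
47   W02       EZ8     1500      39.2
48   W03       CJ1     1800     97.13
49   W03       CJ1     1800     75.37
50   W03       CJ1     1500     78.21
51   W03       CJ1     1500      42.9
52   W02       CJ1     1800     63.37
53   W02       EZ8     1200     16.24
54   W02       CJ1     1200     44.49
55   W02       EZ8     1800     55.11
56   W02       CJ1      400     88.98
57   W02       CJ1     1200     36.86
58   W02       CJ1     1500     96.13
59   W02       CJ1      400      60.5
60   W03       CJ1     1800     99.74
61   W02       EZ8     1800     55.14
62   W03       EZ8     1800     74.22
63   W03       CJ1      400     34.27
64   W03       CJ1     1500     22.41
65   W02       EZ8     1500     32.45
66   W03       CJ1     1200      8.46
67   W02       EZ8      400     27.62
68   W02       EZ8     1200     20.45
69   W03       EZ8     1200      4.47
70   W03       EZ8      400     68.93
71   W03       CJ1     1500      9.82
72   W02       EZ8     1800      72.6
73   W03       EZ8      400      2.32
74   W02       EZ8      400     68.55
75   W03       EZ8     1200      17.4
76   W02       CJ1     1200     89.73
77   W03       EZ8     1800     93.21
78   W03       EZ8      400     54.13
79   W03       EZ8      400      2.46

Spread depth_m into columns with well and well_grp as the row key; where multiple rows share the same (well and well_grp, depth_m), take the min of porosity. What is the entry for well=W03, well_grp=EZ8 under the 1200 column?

Rows with well=W03, well_grp=EZ8 and depth_m=1200: porosity values are 25.5, 66.85, 11.64, 4.47, 17.4.
min(25.5, 66.85, 11.64, 4.47, 17.4) = 4.47.

4.47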